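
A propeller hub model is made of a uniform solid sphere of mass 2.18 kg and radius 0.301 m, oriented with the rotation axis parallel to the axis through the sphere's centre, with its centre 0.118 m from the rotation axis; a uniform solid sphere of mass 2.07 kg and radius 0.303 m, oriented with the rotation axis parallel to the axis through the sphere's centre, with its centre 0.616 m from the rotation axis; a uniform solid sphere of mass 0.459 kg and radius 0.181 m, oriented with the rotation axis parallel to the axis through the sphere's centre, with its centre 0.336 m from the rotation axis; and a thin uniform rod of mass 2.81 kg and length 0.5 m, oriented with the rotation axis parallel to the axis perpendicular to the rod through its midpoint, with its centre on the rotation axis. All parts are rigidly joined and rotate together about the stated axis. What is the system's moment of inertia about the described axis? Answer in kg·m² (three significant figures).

Solid sphere: I_cm = (2/5)MR² = (2/5)(2.18)(0.301)² = 0.079004 kg·m²; centre at d = 0.118 m, so I = I_cm + Md² gives I = 0.079004 + (2.18)(0.118)² = 0.10936 kg·m².
Solid sphere: I_cm = (2/5)MR² = (2/5)(2.07)(0.303)² = 0.076018 kg·m²; centre at d = 0.616 m, so I = I_cm + Md² gives I = 0.076018 + (2.07)(0.616)² = 0.86149 kg·m².
Solid sphere: I_cm = (2/5)MR² = (2/5)(0.459)(0.181)² = 0.0060149 kg·m²; centre at d = 0.336 m, so I = I_cm + Md² gives I = 0.0060149 + (0.459)(0.336)² = 0.057834 kg·m².
Thin rod: I_cm = (1/12)ML² = (1/12)(2.81)(0.5)² = 0.058542 kg·m²; axis through the centre, so I = 0.058542 kg·m².
Total I = 0.10936 + 0.86149 + 0.057834 + 0.058542 = 1.0872 kg·m².

1.09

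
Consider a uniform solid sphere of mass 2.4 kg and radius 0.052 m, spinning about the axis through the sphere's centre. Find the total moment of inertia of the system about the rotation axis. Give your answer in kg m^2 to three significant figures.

I_cm = (2/5)MR² = (2/5)(2.4)(0.052)² = 0.0025958 kg m^2; axis through the centre, so I = 0.0025958 kg m^2.

0.00260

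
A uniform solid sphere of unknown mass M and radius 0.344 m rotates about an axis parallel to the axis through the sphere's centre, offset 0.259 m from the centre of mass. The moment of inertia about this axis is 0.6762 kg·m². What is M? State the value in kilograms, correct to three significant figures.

5.91

I = I_cm + Md² = (2/5)MR² + Md² = M·[0.4·(0.344)² + (0.259)²] = M·0.11442.
So M = 0.6762 / 0.11442 = 5.91 kg.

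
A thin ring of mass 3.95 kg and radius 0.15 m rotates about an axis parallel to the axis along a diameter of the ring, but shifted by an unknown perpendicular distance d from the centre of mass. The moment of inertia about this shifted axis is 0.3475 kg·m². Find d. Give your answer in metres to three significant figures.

0.277

About the centre-of-mass axis, I_cm = (1/2)MR² = (1/2)(3.95)(0.15)² = 0.044437 kg·m².
Parallel axis theorem: I = I_cm + Md², so Md² = 0.3475 − 0.044437 = 0.30306 kg·m².
d = √(0.30306 / 3.95) = 0.27699 m.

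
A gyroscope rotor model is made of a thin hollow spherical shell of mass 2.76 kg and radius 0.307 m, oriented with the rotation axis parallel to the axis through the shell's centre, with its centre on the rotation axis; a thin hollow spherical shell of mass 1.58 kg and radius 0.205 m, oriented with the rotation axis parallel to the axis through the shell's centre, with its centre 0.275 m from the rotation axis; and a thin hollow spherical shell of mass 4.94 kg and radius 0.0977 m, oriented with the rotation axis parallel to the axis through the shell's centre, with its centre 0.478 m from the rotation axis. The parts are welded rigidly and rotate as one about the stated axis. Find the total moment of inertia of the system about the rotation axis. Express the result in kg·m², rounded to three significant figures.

1.50

Spherical shell: I_cm = (2/3)MR² = (2/3)(2.76)(0.307)² = 0.17342 kg·m²; axis through the centre, so I = 0.17342 kg·m².
Spherical shell: I_cm = (2/3)MR² = (2/3)(1.58)(0.205)² = 0.044266 kg·m²; centre at d = 0.275 m, so the parallel axis theorem gives I = 0.044266 + (1.58)(0.275)² = 0.16375 kg·m².
Spherical shell: I_cm = (2/3)MR² = (2/3)(4.94)(0.0977)² = 0.031436 kg·m²; centre at d = 0.478 m, so the parallel axis theorem gives I = 0.031436 + (4.94)(0.478)² = 1.1601 kg·m².
Total I = 0.17342 + 0.16375 + 1.1601 = 1.4973 kg·m².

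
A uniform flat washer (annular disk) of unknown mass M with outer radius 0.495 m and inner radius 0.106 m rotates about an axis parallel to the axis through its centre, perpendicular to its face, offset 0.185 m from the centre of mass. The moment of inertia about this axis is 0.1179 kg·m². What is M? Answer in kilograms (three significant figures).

0.726

I = I_cm + Md² = (1/2)M(R²+r²) + Md² = M·[0.5·[(0.495)² + (0.106)²] + (0.185)²] = M·0.16236.
So M = 0.1179 / 0.16236 = 0.72618 kg.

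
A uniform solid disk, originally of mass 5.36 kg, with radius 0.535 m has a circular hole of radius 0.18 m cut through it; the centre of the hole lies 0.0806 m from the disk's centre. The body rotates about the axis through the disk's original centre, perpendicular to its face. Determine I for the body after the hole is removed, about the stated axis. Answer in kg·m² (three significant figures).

0.753

Unpierced body about its centre: I₀ = (1/2)MR² = (1/2)(5.36)(0.535)² = 0.76708 kg·m².
The removed disk has mass m = M·(r/R)² = (5.36)(0.18/0.535)² = 0.60674 kg (same uniform areal density).
Its moment of inertia about the rotation axis (parallel-axis theorem): I_hole = (1/2)mr² + md² = (1/2)(0.60674)(0.18)² + (0.60674)(0.0806)² = 0.013771 kg·m².
Treating the hole as negative mass, I = I₀ − I_hole = 0.76708 − 0.013771 = 0.75331 kg·m².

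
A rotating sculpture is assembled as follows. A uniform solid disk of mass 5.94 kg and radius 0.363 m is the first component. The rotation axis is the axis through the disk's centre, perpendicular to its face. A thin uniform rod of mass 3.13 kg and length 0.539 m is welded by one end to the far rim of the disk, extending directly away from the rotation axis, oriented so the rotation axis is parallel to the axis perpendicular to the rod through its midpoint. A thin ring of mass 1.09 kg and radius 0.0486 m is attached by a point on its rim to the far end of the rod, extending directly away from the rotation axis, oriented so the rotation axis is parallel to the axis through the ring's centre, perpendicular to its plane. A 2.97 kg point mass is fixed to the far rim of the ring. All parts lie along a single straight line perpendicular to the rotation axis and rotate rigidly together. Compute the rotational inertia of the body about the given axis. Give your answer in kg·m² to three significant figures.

Solid disk: I_cm = (1/2)MR² = (1/2)(5.94)(0.363)² = 0.39135 kg·m²; axis through the centre, so I = 0.39135 kg·m².
Thin rod: I_cm = (1/12)ML² = (1/12)(3.13)(0.539)² = 0.075778 kg·m²; centre at d = 0.363 + 0.2695 = 0.6325 m, so the parallel axis theorem gives I = 0.075778 + (3.13)(0.6325)² = 1.328 kg·m².
Thin ring: I_cm = MR² = (1.09)(0.0486)² = 0.0025745 kg·m²; centre at d = 0.363 + 0.2695 + 0.2695 + 0.0486 = 0.9506 m, so the parallel axis theorem gives I = 0.0025745 + (1.09)(0.9506)² = 0.98754 kg·m².
Point mass: I_cm = 0; centre at d = 0.363 + 0.2695 + 0.2695 + 0.0486 + 0.0486 = 0.9992 m, so the parallel axis theorem gives I = 0 + (2.97)(0.9992)² = 2.9652 kg·m².
Total I = 0.39135 + 1.328 + 0.98754 + 2.9652 = 5.6721 kg·m².

5.67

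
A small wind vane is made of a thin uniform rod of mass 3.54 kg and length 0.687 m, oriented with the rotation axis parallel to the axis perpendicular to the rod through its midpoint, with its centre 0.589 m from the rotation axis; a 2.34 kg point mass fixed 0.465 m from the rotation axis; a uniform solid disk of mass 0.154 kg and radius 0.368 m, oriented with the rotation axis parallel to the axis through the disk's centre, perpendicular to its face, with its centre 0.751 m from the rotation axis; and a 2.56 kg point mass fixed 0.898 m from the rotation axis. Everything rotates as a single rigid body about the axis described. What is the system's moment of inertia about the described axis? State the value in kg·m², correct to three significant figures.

4.03

Thin rod: I_cm = (1/12)ML² = (1/12)(3.54)(0.687)² = 0.13923 kg·m²; centre at d = 0.589 m, so I = I_cm + Md² gives I = 0.13923 + (3.54)(0.589)² = 1.3673 kg·m².
Point mass: I_cm = 0; centre at d = 0.465 m, so I = I_cm + Md² gives I = 0 + (2.34)(0.465)² = 0.50597 kg·m².
Solid disk: I_cm = (1/2)MR² = (1/2)(0.154)(0.368)² = 0.010428 kg·m²; centre at d = 0.751 m, so I = I_cm + Md² gives I = 0.010428 + (0.154)(0.751)² = 0.097284 kg·m².
Point mass: I_cm = 0; centre at d = 0.898 m, so I = I_cm + Md² gives I = 0 + (2.56)(0.898)² = 2.0644 kg·m².
Total I = 1.3673 + 0.50597 + 0.097284 + 2.0644 = 4.035 kg·m².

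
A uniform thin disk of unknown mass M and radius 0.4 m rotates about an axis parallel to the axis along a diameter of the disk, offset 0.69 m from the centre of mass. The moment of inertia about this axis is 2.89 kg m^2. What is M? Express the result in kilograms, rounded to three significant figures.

I = I_cm + Md² = (1/4)MR² + Md² = M·[0.25·(0.4)² + (0.69)²] = M·0.5161.
So M = 2.89 / 0.5161 = 5.5997 kg.

5.60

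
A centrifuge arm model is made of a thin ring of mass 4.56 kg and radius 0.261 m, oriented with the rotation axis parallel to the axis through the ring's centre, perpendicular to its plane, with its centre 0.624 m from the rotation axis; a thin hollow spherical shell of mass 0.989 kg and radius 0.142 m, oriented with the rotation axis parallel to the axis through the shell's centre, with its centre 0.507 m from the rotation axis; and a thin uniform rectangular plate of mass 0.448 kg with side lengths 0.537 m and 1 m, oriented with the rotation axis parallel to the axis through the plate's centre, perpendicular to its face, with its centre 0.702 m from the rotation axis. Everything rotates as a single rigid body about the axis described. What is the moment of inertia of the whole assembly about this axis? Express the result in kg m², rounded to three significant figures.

2.62

Thin ring: I_cm = MR² = (4.56)(0.261)² = 0.31063 kg m²; centre at d = 0.624 m, so I = I_cm + Md² gives I = 0.31063 + (4.56)(0.624)² = 2.0862 kg m².
Spherical shell: I_cm = (2/3)MR² = (2/3)(0.989)(0.142)² = 0.013295 kg m²; centre at d = 0.507 m, so I = I_cm + Md² gives I = 0.013295 + (0.989)(0.507)² = 0.26752 kg m².
Rectangular plate: I_cm = (1/12)M(a²+b²) = (1/12)(0.448)[(0.537)² + (1)²] = 0.048099 kg m²; centre at d = 0.702 m, so I = I_cm + Md² gives I = 0.048099 + (0.448)(0.702)² = 0.26888 kg m².
Total I = 2.0862 + 0.26752 + 0.26888 = 2.6226 kg m².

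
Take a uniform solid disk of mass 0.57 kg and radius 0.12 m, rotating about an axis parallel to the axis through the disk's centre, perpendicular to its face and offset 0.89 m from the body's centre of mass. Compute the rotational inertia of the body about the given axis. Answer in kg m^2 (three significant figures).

0.456

I_cm = (1/2)MR² = (1/2)(0.57)(0.12)² = 0.004104 kg m^2; centre at d = 0.89 m, so the parallel axis theorem gives I = 0.004104 + (0.57)(0.89)² = 0.4556 kg m^2.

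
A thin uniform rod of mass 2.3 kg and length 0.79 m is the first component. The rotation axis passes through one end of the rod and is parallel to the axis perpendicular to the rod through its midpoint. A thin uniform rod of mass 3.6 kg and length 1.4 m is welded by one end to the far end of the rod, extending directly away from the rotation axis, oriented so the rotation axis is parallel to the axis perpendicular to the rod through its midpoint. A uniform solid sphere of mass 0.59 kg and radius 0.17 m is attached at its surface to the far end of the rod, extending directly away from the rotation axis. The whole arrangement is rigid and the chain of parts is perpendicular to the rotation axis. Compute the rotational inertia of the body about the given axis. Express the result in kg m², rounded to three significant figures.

12.4

Thin rod: I_cm = (1/12)ML² = (1/12)(2.3)(0.79)² = 0.11962 kg m²; centre at d = 0.395 m, so I = I_cm + Md² gives I = 0.11962 + (2.3)(0.395)² = 0.47848 kg m².
Thin rod: I_cm = (1/12)ML² = (1/12)(3.6)(1.4)² = 0.588 kg m²; centre at d = 0.395 + 0.395 + 0.7 = 1.49 m, so I = I_cm + Md² gives I = 0.588 + (3.6)(1.49)² = 8.5804 kg m².
Solid sphere: I_cm = (2/5)MR² = (2/5)(0.59)(0.17)² = 0.0068204 kg m²; centre at d = 0.395 + 0.395 + 0.7 + 0.7 + 0.17 = 2.36 m, so I = I_cm + Md² gives I = 0.0068204 + (0.59)(2.36)² = 3.2929 kg m².
Total I = 0.47848 + 8.5804 + 3.2929 = 12.352 kg m².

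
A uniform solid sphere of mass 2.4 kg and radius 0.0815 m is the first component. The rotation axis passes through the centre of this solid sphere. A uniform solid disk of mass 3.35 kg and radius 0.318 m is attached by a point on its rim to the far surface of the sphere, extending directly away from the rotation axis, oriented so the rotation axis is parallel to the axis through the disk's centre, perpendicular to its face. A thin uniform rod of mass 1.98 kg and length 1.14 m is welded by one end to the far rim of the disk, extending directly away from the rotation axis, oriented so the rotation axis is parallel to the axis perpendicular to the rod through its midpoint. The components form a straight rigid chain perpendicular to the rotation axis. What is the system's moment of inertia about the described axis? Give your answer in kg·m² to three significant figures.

4.21

Solid sphere: I_cm = (2/5)MR² = (2/5)(2.4)(0.0815)² = 0.0063766 kg·m²; axis through the centre, so I = 0.0063766 kg·m².
Solid disk: I_cm = (1/2)MR² = (1/2)(3.35)(0.318)² = 0.16938 kg·m²; centre at d = 0.0815 + 0.318 = 0.3995 m, so I = I_cm + Md² gives I = 0.16938 + (3.35)(0.3995)² = 0.70404 kg·m².
Thin rod: I_cm = (1/12)ML² = (1/12)(1.98)(1.14)² = 0.21443 kg·m²; centre at d = 0.0815 + 0.318 + 0.318 + 0.57 = 1.2875 m, so I = I_cm + Md² gives I = 0.21443 + (1.98)(1.2875)² = 3.4966 kg·m².
Total I = 0.0063766 + 0.70404 + 3.4966 = 4.207 kg·m².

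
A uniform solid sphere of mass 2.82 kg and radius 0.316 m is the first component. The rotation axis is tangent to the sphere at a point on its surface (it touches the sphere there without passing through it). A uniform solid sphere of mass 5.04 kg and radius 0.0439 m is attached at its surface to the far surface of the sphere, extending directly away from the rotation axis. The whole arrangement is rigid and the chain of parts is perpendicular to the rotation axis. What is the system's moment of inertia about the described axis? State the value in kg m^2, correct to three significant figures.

Solid sphere: I_cm = (2/5)MR² = (2/5)(2.82)(0.316)² = 0.11264 kg m^2; centre at d = 0.316 m, so the parallel axis theorem gives I = 0.11264 + (2.82)(0.316)² = 0.39423 kg m^2.
Solid sphere: I_cm = (2/5)MR² = (2/5)(5.04)(0.0439)² = 0.0038853 kg m^2; centre at d = 0.316 + 0.316 + 0.0439 = 0.6759 m, so the parallel axis theorem gives I = 0.0038853 + (5.04)(0.6759)² = 2.3064 kg m^2.
Total I = 0.39423 + 2.3064 = 2.7006 kg m^2.

2.70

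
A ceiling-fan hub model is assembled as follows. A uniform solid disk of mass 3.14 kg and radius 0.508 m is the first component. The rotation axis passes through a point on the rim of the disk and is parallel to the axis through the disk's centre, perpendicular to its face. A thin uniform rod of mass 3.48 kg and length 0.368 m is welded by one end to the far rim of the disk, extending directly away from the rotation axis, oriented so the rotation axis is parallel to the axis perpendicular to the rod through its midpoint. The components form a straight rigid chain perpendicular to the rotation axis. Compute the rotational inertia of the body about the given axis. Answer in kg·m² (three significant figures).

Solid disk: I_cm = (1/2)MR² = (1/2)(3.14)(0.508)² = 0.40516 kg·m²; centre at d = 0.508 m, so the parallel axis theorem gives I = 0.40516 + (3.14)(0.508)² = 1.2155 kg·m².
Thin rod: I_cm = (1/12)ML² = (1/12)(3.48)(0.368)² = 0.039273 kg·m²; centre at d = 0.508 + 0.508 + 0.184 = 1.2 m, so the parallel axis theorem gives I = 0.039273 + (3.48)(1.2)² = 5.0505 kg·m².
Total I = 1.2155 + 5.0505 = 6.266 kg·m².

6.27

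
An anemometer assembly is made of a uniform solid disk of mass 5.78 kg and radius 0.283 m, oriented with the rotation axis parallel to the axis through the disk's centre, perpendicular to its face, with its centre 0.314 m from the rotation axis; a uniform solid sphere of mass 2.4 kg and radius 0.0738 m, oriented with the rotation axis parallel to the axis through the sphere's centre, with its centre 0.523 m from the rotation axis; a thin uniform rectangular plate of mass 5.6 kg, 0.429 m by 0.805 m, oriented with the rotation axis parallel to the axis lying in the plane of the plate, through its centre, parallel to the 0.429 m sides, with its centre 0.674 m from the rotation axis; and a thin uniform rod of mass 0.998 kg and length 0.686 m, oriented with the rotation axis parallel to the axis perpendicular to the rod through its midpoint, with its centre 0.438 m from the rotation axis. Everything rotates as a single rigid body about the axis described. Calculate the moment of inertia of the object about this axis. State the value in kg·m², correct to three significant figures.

4.54

Solid disk: I_cm = (1/2)MR² = (1/2)(5.78)(0.283)² = 0.23146 kg·m²; centre at d = 0.314 m, so I = I_cm + Md² gives I = 0.23146 + (5.78)(0.314)² = 0.80134 kg·m².
Solid sphere: I_cm = (2/5)MR² = (2/5)(2.4)(0.0738)² = 0.0052286 kg·m²; centre at d = 0.523 m, so I = I_cm + Md² gives I = 0.0052286 + (2.4)(0.523)² = 0.6617 kg·m².
Rectangular plate: I_cm = (1/12)Mb² = (1/12)(5.6)(0.805)² = 0.30241 kg·m²; centre at d = 0.674 m, so I = I_cm + Md² gives I = 0.30241 + (5.6)(0.674)² = 2.8464 kg·m².
Thin rod: I_cm = (1/12)ML² = (1/12)(0.998)(0.686)² = 0.039138 kg·m²; centre at d = 0.438 m, so I = I_cm + Md² gives I = 0.039138 + (0.998)(0.438)² = 0.2306 kg·m².
Total I = 0.80134 + 0.6617 + 2.8464 + 0.2306 = 4.54 kg·m².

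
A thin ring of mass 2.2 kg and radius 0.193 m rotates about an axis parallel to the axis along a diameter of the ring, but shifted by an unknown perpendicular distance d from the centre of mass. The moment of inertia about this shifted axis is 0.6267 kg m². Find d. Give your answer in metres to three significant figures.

About the centre-of-mass axis, I_cm = (1/2)MR² = (1/2)(2.2)(0.193)² = 0.040974 kg m².
Parallel axis theorem: I = I_cm + Md², so Md² = 0.6267 − 0.040974 = 0.58573 kg m².
d = √(0.58573 / 2.2) = 0.51598 m.

0.516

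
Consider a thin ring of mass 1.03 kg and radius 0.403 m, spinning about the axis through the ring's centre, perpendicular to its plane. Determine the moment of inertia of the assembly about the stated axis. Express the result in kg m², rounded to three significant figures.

I_cm = MR² = (1.03)(0.403)² = 0.16728 kg m²; axis through the centre, so I = 0.16728 kg m².

0.167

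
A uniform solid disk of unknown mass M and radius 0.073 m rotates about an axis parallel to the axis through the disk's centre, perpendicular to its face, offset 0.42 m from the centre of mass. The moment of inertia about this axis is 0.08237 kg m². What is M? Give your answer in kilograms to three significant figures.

0.460

I = I_cm + Md² = (1/2)MR² + Md² = M·[0.5·(0.073)² + (0.42)²] = M·0.17906.
So M = 0.08237 / 0.17906 = 0.46 kg.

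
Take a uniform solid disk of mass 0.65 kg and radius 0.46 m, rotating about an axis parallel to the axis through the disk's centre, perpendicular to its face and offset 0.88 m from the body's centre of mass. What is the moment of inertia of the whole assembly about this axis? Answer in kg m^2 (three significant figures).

I_cm = (1/2)MR² = (1/2)(0.65)(0.46)² = 0.06877 kg m^2; centre at d = 0.88 m, so I = I_cm + Md² gives I = 0.06877 + (0.65)(0.88)² = 0.57213 kg m^2.

0.572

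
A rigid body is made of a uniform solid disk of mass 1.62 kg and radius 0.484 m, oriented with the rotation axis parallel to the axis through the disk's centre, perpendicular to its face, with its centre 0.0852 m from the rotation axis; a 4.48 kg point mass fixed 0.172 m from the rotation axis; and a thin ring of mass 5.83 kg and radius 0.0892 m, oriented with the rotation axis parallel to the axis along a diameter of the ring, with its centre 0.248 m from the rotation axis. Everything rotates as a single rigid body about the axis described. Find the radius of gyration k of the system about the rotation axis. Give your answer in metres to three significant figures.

0.245

Solid disk: I_cm = (1/2)MR² = (1/2)(1.62)(0.484)² = 0.18975 kg m²; centre at d = 0.0852 m, so the parallel axis theorem gives I = 0.18975 + (1.62)(0.0852)² = 0.20151 kg m².
Point mass: I_cm = 0; centre at d = 0.172 m, so the parallel axis theorem gives I = 0 + (4.48)(0.172)² = 0.13254 kg m².
Thin ring: I_cm = (1/2)MR² = (1/2)(5.83)(0.0892)² = 0.023194 kg m²; centre at d = 0.248 m, so the parallel axis theorem gives I = 0.023194 + (5.83)(0.248)² = 0.38176 kg m².
Total I = 0.71581 kg m²; total mass M = 11.93 kg.
k = √(I/M) = √(0.71581/11.93) = 0.24495 m.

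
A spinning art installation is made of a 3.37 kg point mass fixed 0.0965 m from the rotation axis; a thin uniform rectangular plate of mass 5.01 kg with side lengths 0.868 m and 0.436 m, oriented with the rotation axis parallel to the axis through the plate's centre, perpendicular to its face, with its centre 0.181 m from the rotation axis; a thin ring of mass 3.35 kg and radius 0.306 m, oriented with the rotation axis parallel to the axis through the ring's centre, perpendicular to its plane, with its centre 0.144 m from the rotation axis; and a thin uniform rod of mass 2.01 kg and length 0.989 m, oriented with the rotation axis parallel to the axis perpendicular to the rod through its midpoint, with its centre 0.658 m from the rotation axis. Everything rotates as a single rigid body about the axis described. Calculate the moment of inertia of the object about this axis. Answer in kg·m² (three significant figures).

2.01

Point mass: I_cm = 0; centre at d = 0.0965 m, so I = I_cm + Md² gives I = 0 + (3.37)(0.0965)² = 0.031382 kg·m².
Rectangular plate: I_cm = (1/12)M(a²+b²) = (1/12)(5.01)[(0.868)² + (0.436)²] = 0.39392 kg·m²; centre at d = 0.181 m, so I = I_cm + Md² gives I = 0.39392 + (5.01)(0.181)² = 0.55805 kg·m².
Thin ring: I_cm = MR² = (3.35)(0.306)² = 0.31368 kg·m²; centre at d = 0.144 m, so I = I_cm + Md² gives I = 0.31368 + (3.35)(0.144)² = 0.38315 kg·m².
Thin rod: I_cm = (1/12)ML² = (1/12)(2.01)(0.989)² = 0.16384 kg·m²; centre at d = 0.658 m, so I = I_cm + Md² gives I = 0.16384 + (2.01)(0.658)² = 1.0341 kg·m².
Total I = 0.031382 + 0.55805 + 0.38315 + 1.0341 = 2.0067 kg·m².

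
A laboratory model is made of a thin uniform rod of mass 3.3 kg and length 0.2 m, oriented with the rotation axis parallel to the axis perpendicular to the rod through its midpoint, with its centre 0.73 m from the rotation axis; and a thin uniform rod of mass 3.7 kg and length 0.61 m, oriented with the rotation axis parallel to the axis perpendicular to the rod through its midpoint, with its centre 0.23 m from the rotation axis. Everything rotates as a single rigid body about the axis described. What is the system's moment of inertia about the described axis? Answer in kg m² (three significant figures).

2.08

Thin rod: I_cm = (1/12)ML² = (1/12)(3.3)(0.2)² = 0.011 kg m²; centre at d = 0.73 m, so I = I_cm + Md² gives I = 0.011 + (3.3)(0.73)² = 1.7696 kg m².
Thin rod: I_cm = (1/12)ML² = (1/12)(3.7)(0.61)² = 0.11473 kg m²; centre at d = 0.23 m, so I = I_cm + Md² gives I = 0.11473 + (3.7)(0.23)² = 0.31046 kg m².
Total I = 1.7696 + 0.31046 = 2.08 kg m².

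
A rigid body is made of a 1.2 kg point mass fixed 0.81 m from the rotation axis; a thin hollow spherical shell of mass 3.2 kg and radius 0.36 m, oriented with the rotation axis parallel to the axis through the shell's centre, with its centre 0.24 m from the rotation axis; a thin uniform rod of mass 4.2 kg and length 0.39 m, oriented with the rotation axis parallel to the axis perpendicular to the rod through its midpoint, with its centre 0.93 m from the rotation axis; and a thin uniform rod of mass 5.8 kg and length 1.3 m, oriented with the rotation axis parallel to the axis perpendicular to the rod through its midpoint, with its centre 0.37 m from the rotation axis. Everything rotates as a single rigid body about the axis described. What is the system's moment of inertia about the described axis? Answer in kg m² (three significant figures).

6.54

Point mass: I_cm = 0; centre at d = 0.81 m, so the parallel axis theorem gives I = 0 + (1.2)(0.81)² = 0.78732 kg m².
Spherical shell: I_cm = (2/3)MR² = (2/3)(3.2)(0.36)² = 0.27648 kg m²; centre at d = 0.24 m, so the parallel axis theorem gives I = 0.27648 + (3.2)(0.24)² = 0.4608 kg m².
Thin rod: I_cm = (1/12)ML² = (1/12)(4.2)(0.39)² = 0.053235 kg m²; centre at d = 0.93 m, so the parallel axis theorem gives I = 0.053235 + (4.2)(0.93)² = 3.6858 kg m².
Thin rod: I_cm = (1/12)ML² = (1/12)(5.8)(1.3)² = 0.81683 kg m²; centre at d = 0.37 m, so the parallel axis theorem gives I = 0.81683 + (5.8)(0.37)² = 1.6109 kg m².
Total I = 0.78732 + 0.4608 + 3.6858 + 1.6109 = 6.5448 kg m².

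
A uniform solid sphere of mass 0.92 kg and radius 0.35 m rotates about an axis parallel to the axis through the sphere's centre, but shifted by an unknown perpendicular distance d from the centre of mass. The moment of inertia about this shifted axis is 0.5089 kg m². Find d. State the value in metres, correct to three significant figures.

0.710

About the centre-of-mass axis, I_cm = (2/5)MR² = (2/5)(0.92)(0.35)² = 0.04508 kg m².
Parallel axis theorem: I = I_cm + Md², so Md² = 0.5089 − 0.04508 = 0.46382 kg m².
d = √(0.46382 / 0.92) = 0.71004 m.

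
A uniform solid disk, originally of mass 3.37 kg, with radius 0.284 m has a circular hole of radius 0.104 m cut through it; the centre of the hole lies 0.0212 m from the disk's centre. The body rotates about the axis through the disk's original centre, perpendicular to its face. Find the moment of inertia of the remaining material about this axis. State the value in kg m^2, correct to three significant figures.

Unpierced body about its centre: I₀ = (1/2)MR² = (1/2)(3.37)(0.284)² = 0.13591 kg m^2.
The removed disk has mass m = M·(r/R)² = (3.37)(0.104/0.284)² = 0.45192 kg (same uniform areal density).
Its moment of inertia about the rotation axis (parallel-axis theorem): I_hole = (1/2)mr² + md² = (1/2)(0.45192)(0.104)² + (0.45192)(0.0212)² = 0.0026471 kg m^2.
Treating the hole as negative mass, I = I₀ − I_hole = 0.13591 − 0.0026471 = 0.13326 kg m^2.

0.133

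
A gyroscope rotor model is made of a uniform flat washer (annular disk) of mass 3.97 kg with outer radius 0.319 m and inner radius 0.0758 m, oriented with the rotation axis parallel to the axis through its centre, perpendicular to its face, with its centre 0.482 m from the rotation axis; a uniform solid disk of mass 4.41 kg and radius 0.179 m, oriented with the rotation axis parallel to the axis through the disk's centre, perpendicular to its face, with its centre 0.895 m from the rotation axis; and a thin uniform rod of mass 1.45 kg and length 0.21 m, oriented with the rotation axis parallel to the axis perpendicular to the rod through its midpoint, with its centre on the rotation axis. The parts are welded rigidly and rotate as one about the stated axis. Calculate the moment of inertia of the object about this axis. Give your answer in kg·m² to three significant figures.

4.74

Annular disk: I_cm = (1/2)M(R²+r²) = (1/2)(3.97)[(0.319)² + (0.0758)²] = 0.2134 kg·m²; centre at d = 0.482 m, so I = I_cm + Md² gives I = 0.2134 + (3.97)(0.482)² = 1.1357 kg·m².
Solid disk: I_cm = (1/2)MR² = (1/2)(4.41)(0.179)² = 0.07065 kg·m²; centre at d = 0.895 m, so I = I_cm + Md² gives I = 0.07065 + (4.41)(0.895)² = 3.6032 kg·m².
Thin rod: I_cm = (1/12)ML² = (1/12)(1.45)(0.21)² = 0.0053287 kg·m²; axis through the centre, so I = 0.0053287 kg·m².
Total I = 1.1357 + 3.6032 + 0.0053287 = 4.7442 kg·m².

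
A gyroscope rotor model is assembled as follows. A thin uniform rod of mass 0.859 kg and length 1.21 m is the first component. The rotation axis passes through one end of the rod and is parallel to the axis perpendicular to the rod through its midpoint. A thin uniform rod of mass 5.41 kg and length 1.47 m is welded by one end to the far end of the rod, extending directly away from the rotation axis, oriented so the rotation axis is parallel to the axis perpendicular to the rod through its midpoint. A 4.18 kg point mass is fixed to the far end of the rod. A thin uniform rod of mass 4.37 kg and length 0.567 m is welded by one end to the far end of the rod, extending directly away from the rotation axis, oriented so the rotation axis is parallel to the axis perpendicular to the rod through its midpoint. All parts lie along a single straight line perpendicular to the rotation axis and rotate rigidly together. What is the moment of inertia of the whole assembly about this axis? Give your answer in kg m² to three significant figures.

90.4

Thin rod: I_cm = (1/12)ML² = (1/12)(0.859)(1.21)² = 0.10481 kg m²; centre at d = 0.605 m, so the parallel axis theorem gives I = 0.10481 + (0.859)(0.605)² = 0.41922 kg m².
Thin rod: I_cm = (1/12)ML² = (1/12)(5.41)(1.47)² = 0.97421 kg m²; centre at d = 0.605 + 0.605 + 0.735 = 1.945 m, so the parallel axis theorem gives I = 0.97421 + (5.41)(1.945)² = 21.44 kg m².
Point mass: I_cm = 0; centre at d = 0.605 + 0.605 + 0.735 + 0.735 = 2.68 m, so the parallel axis theorem gives I = 0 + (4.18)(2.68)² = 30.022 kg m².
Thin rod: I_cm = (1/12)ML² = (1/12)(4.37)(0.567)² = 0.11708 kg m²; centre at d = 0.605 + 0.605 + 0.735 + 0.735 + 0.2835 = 2.9635 m, so the parallel axis theorem gives I = 0.11708 + (4.37)(2.9635)² = 38.496 kg m².
Total I = 0.41922 + 21.44 + 30.022 + 38.496 = 90.378 kg m².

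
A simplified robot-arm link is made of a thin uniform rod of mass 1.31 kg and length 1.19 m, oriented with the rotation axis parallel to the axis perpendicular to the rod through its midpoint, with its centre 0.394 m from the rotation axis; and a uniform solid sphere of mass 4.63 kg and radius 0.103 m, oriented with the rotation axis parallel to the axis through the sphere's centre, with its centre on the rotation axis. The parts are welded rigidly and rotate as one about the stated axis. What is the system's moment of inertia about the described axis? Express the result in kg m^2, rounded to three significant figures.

Thin rod: I_cm = (1/12)ML² = (1/12)(1.31)(1.19)² = 0.15459 kg m^2; centre at d = 0.394 m, so the parallel axis theorem gives I = 0.15459 + (1.31)(0.394)² = 0.35795 kg m^2.
Solid sphere: I_cm = (2/5)MR² = (2/5)(4.63)(0.103)² = 0.019648 kg m^2; axis through the centre, so I = 0.019648 kg m^2.
Total I = 0.35795 + 0.019648 = 0.3776 kg m^2.

0.378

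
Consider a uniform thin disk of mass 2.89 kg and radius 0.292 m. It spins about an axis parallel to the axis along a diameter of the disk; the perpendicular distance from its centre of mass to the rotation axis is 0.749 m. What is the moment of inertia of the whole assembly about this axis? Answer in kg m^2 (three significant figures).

1.68

I_cm = (1/4)MR² = (1/4)(2.89)(0.292)² = 0.061603 kg m^2; centre at d = 0.749 m, so I = I_cm + Md² gives I = 0.061603 + (2.89)(0.749)² = 1.6829 kg m^2.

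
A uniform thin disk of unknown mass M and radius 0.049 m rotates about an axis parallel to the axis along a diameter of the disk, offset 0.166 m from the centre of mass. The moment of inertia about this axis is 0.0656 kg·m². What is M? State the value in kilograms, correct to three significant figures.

2.33

I = I_cm + Md² = (1/4)MR² + Md² = M·[0.25·(0.049)² + (0.166)²] = M·0.028156.
So M = 0.0656 / 0.028156 = 2.3299 kg.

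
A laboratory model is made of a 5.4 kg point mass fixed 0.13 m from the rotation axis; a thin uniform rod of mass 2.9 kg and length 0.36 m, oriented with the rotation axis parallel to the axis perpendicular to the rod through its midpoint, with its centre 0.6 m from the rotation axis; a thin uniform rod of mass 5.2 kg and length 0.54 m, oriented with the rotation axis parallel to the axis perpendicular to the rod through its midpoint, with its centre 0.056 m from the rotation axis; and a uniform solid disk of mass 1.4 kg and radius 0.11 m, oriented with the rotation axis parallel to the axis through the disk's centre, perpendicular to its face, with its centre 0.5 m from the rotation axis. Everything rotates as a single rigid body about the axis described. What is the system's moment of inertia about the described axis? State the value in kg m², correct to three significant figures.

1.67

Point mass: I_cm = 0; centre at d = 0.13 m, so I = I_cm + Md² gives I = 0 + (5.4)(0.13)² = 0.09126 kg m².
Thin rod: I_cm = (1/12)ML² = (1/12)(2.9)(0.36)² = 0.03132 kg m²; centre at d = 0.6 m, so I = I_cm + Md² gives I = 0.03132 + (2.9)(0.6)² = 1.0753 kg m².
Thin rod: I_cm = (1/12)ML² = (1/12)(5.2)(0.54)² = 0.12636 kg m²; centre at d = 0.056 m, so I = I_cm + Md² gives I = 0.12636 + (5.2)(0.056)² = 0.14267 kg m².
Solid disk: I_cm = (1/2)MR² = (1/2)(1.4)(0.11)² = 0.00847 kg m²; centre at d = 0.5 m, so I = I_cm + Md² gives I = 0.00847 + (1.4)(0.5)² = 0.35847 kg m².
Total I = 0.09126 + 1.0753 + 0.14267 + 0.35847 = 1.6677 kg m².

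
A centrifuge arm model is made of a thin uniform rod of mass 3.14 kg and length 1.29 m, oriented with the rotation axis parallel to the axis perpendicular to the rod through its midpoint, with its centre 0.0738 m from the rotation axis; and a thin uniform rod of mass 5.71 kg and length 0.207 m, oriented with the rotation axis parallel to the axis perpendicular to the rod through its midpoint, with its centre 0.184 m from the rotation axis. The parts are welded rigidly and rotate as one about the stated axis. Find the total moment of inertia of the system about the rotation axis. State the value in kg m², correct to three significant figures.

Thin rod: I_cm = (1/12)ML² = (1/12)(3.14)(1.29)² = 0.43544 kg m²; centre at d = 0.0738 m, so the parallel axis theorem gives I = 0.43544 + (3.14)(0.0738)² = 0.45254 kg m².
Thin rod: I_cm = (1/12)ML² = (1/12)(5.71)(0.207)² = 0.020389 kg m²; centre at d = 0.184 m, so the parallel axis theorem gives I = 0.020389 + (5.71)(0.184)² = 0.21371 kg m².
Total I = 0.45254 + 0.21371 = 0.66625 kg m².

0.666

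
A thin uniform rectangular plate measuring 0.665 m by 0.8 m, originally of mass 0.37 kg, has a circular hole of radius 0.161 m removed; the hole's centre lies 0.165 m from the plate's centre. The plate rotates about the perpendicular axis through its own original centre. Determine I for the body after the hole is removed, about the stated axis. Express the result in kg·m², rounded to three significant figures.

0.0311

Unpierced body about its centre: I₀ = (1/12)M(a²+b²) = (1/12)(0.37)[(0.665)² + (0.8)²] = 0.033369 kg·m².
The removed disk has mass m = M·πr²/(ab) = (0.37)·π(0.161)²/(0.665·0.8) = 0.056636 kg (same uniform areal density).
Its moment of inertia about the rotation axis (parallel-axis theorem): I_hole = (1/2)mr² + md² = (1/2)(0.056636)(0.161)² + (0.056636)(0.165)² = 0.0022759 kg·m².
Treating the hole as negative mass, I = I₀ − I_hole = 0.033369 − 0.0022759 = 0.031093 kg·m².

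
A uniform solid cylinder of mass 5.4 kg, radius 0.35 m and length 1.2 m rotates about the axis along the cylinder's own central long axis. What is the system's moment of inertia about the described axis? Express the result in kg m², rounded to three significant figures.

0.331

I_cm = (1/2)MR² = (1/2)(5.4)(0.35)² = 0.33075 kg m²; axis through the centre, so I = 0.33075 kg m².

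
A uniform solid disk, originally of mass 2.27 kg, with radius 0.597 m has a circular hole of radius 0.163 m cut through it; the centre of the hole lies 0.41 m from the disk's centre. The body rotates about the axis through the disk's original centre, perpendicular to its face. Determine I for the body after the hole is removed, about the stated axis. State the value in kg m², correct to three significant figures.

0.374

Unpierced body about its centre: I₀ = (1/2)MR² = (1/2)(2.27)(0.597)² = 0.40452 kg m².
The removed disk has mass m = M·(r/R)² = (2.27)(0.163/0.597)² = 0.16922 kg (same uniform areal density).
Its moment of inertia about the rotation axis (parallel-axis theorem): I_hole = (1/2)mr² + md² = (1/2)(0.16922)(0.163)² + (0.16922)(0.41)² = 0.030694 kg m².
Treating the hole as negative mass, I = I₀ − I_hole = 0.40452 − 0.030694 = 0.37383 kg m².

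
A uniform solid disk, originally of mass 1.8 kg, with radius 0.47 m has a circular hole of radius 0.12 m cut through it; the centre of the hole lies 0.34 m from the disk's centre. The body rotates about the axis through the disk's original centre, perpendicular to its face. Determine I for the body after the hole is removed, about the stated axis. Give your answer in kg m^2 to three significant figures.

Unpierced body about its centre: I₀ = (1/2)MR² = (1/2)(1.8)(0.47)² = 0.19881 kg m^2.
The removed disk has mass m = M·(r/R)² = (1.8)(0.12/0.47)² = 0.11734 kg (same uniform areal density).
Its moment of inertia about the rotation axis (parallel-axis theorem): I_hole = (1/2)mr² + md² = (1/2)(0.11734)(0.12)² + (0.11734)(0.34)² = 0.014409 kg m^2.
Treating the hole as negative mass, I = I₀ − I_hole = 0.19881 − 0.014409 = 0.1844 kg m^2.

0.184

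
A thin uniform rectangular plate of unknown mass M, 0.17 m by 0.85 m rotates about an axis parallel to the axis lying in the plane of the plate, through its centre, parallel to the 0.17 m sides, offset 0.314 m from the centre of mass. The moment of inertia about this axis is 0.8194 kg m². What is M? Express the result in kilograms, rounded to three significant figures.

5.16

I = I_cm + Md² = (1/12)Mb² + Md² = M·[0.0833333·(0.85)² + (0.314)²] = M·0.1588.
So M = 0.8194 / 0.1588 = 5.1598 kg.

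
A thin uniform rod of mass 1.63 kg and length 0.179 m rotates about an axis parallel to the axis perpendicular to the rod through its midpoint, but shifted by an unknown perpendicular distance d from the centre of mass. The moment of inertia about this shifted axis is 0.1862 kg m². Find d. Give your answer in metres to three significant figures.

About the centre-of-mass axis, I_cm = (1/12)ML² = (1/12)(1.63)(0.179)² = 0.0043522 kg m².
Parallel axis theorem: I = I_cm + Md², so Md² = 0.1862 − 0.0043522 = 0.18185 kg m².
d = √(0.18185 / 1.63) = 0.33401 m.

0.334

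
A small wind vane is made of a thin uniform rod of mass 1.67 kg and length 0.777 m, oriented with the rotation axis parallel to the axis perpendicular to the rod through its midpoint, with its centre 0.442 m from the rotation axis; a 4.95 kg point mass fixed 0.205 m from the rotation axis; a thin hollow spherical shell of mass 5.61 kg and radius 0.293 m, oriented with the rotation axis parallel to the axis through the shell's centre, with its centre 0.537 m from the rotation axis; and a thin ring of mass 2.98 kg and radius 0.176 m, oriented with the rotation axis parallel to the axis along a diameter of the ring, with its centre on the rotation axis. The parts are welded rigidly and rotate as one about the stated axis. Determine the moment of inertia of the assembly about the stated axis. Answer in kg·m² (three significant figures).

Thin rod: I_cm = (1/12)ML² = (1/12)(1.67)(0.777)² = 0.084019 kg·m²; centre at d = 0.442 m, so I = I_cm + Md² gives I = 0.084019 + (1.67)(0.442)² = 0.41028 kg·m².
Point mass: I_cm = 0; centre at d = 0.205 m, so I = I_cm + Md² gives I = 0 + (4.95)(0.205)² = 0.20802 kg·m².
Spherical shell: I_cm = (2/3)MR² = (2/3)(5.61)(0.293)² = 0.32108 kg·m²; centre at d = 0.537 m, so I = I_cm + Md² gives I = 0.32108 + (5.61)(0.537)² = 1.9388 kg·m².
Thin ring: I_cm = (1/2)MR² = (1/2)(2.98)(0.176)² = 0.046154 kg·m²; axis through the centre, so I = 0.046154 kg·m².
Total I = 0.41028 + 0.20802 + 1.9388 + 0.046154 = 2.6033 kg·m².

2.60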